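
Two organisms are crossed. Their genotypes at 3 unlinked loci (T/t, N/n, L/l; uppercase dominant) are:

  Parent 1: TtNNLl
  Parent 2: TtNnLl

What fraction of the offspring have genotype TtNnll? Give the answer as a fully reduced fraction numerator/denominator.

TtNNLl gametes: TNL×2, TNl×2, tNL×2, tNl×2
TtNnLl gametes: TNL×1, TNl×1, TnL×1, Tnl×1, tNL×1, tNl×1, tnL×1, tnl×1
TtNNLl×TtNnLl grid (8·8=64): TTNNLL=2 TTNNLl=4 TTNNll=2 TTNnLL=2 TTNnLl=4 TTNnll=2 TtNNLL=4 TtNNLl=8 TtNNll=4 TtNnLL=4 TtNnLl=8 TtNnll=4 ttNNLL=2 ttNNLl=4 ttNNll=2 ttNnLL=2 ttNnLl=4 ttNnll=2
TtNnll hits 4/64; gcd=4; 4÷4/64÷4 = 1/16

P(TtNnll) = 1/16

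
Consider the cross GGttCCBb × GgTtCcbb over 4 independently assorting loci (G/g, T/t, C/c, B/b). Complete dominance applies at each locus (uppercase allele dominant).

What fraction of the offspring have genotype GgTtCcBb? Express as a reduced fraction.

P(GgTtCcBb) = 1/16

GGttCCBb gametes: GtCB×8, GtCb×8
GgTtCcbb gametes: GTCb×2, GTcb×2, GtCb×2, Gtcb×2, gTCb×2, gTcb×2, gtCb×2, gtcb×2
GGttCCBb×GgTtCcbb grid (16·16=256): GGTtCCBb=16 GGTtCCbb=16 GGTtCcBb=16 GGTtCcbb=16 GGttCCBb=16 GGttCCbb=16 GGttCcBb=16 GGttCcbb=16 GgTtCCBb=16 GgTtCCbb=16 GgTtCcBb=16 GgTtCcbb=16 GgttCCBb=16 GgttCCbb=16 GgttCcBb=16 GgttCcbb=16
GgTtCcBb hits 16/256; gcd=16; 16÷16/256÷16 = 1/16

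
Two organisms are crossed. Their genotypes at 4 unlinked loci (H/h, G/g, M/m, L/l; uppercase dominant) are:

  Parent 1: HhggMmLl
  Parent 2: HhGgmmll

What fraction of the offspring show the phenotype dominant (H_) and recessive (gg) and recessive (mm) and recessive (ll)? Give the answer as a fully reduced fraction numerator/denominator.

P(H_ gg mm ll) = 3/32

HhggMmLl gametes: HgML×2, HgMl×2, HgmL×2, Hgml×2, hgML×2, hgMl×2, hgmL×2, hgml×2
HhGgmmll gametes: HGml×4, Hgml×4, hGml×4, hgml×4
HhggMmLl×HhGgmmll grid (16·16=256): HHGgMmLl=8 HHGgMmll=8 HHGgmmLl=8 HHGgmmll=8 HHggMmLl=8 HHggMmll=8 HHggmmLl=8 HHggmmll=8 HhGgMmLl=16 HhGgMmll=16 HhGgmmLl=16 HhGgmmll=16 HhggMmLl=16 HhggMmll=16 HhggmmLl=16 Hhggmmll=16 hhGgMmLl=8 hhGgMmll=8 hhGgmmLl=8 hhGgmmll=8 hhggMmLl=8 hhggMmll=8 hhggmmLl=8 hhggmmll=8
H_ gg mm ll hits 24/256; gcd=8; 24÷8/256÷8 = 3/32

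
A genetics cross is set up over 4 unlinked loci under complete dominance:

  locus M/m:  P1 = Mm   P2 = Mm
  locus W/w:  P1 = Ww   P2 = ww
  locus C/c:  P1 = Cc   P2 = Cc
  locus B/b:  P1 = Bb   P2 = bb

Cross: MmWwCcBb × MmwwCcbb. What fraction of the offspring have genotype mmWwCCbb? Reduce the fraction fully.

P(mmWwCCbb) = 1/64

MmWwCcBb gametes: MWCB×1, MWCb×1, MWcB×1, MWcb×1, MwCB×1, MwCb×1, MwcB×1, Mwcb×1, mWCB×1, mWCb×1, mWcB×1, mWcb×1, mwCB×1, mwCb×1, mwcB×1, mwcb×1
MmwwCcbb gametes: MwCb×4, Mwcb×4, mwCb×4, mwcb×4
MmWwCcBb×MmwwCcbb grid (16·16=256): MMWwCCBb=4 MMWwCCbb=4 MMWwCcBb=8 MMWwCcbb=8 MMWwccBb=4 MMWwccbb=4 MMwwCCBb=4 MMwwCCbb=4 MMwwCcBb=8 MMwwCcbb=8 MMwwccBb=4 MMwwccbb=4 MmWwCCBb=8 MmWwCCbb=8 MmWwCcBb=16 MmWwCcbb=16 MmWwccBb=8 MmWwccbb=8 MmwwCCBb=8 MmwwCCbb=8 MmwwCcBb=16 MmwwCcbb=16 MmwwccBb=8 Mmwwccbb=8 mmWwCCBb=4 mmWwCCbb=4 mmWwCcBb=8 mmWwCcbb=8 mmWwccBb=4 mmWwccbb=4 mmwwCCBb=4 mmwwCCbb=4 mmwwCcBb=8 mmwwCcbb=8 mmwwccBb=4 mmwwccbb=4
mmWwCCbb hits 4/256; gcd=4; 4÷4/256÷4 = 1/64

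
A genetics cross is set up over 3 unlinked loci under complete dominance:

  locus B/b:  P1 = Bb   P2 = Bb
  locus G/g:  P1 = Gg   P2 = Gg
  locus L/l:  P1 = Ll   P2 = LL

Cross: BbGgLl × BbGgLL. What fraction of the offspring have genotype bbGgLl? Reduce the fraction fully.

BbGgLl gametes: BGL×1, BGl×1, BgL×1, Bgl×1, bGL×1, bGl×1, bgL×1, bgl×1
BbGgLL gametes: BGL×2, BgL×2, bGL×2, bgL×2
BbGgLl×BbGgLL grid (8·8=64): BBGGLL=2 BBGGLl=2 BBGgLL=4 BBGgLl=4 BBggLL=2 BBggLl=2 BbGGLL=4 BbGGLl=4 BbGgLL=8 BbGgLl=8 BbggLL=4 BbggLl=4 bbGGLL=2 bbGGLl=2 bbGgLL=4 bbGgLl=4 bbggLL=2 bbggLl=2
bbGgLl hits 4/64; gcd=4; 4÷4/64÷4 = 1/16

P(bbGgLl) = 1/16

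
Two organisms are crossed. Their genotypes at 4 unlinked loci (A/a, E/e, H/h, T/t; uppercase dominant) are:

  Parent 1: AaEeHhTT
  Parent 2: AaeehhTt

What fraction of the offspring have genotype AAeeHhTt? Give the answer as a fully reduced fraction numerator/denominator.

AaEeHhTT gametes: AEHT×2, AEhT×2, AeHT×2, AehT×2, aEHT×2, aEhT×2, aeHT×2, aehT×2
AaeehhTt gametes: AehT×4, Aeht×4, aehT×4, aeht×4
AaEeHhTT×AaeehhTt grid (16·16=256): AAEeHhTT=8 AAEeHhTt=8 AAEehhTT=8 AAEehhTt=8 AAeeHhTT=8 AAeeHhTt=8 AAeehhTT=8 AAeehhTt=8 AaEeHhTT=16 AaEeHhTt=16 AaEehhTT=16 AaEehhTt=16 AaeeHhTT=16 AaeeHhTt=16 AaeehhTT=16 AaeehhTt=16 aaEeHhTT=8 aaEeHhTt=8 aaEehhTT=8 aaEehhTt=8 aaeeHhTT=8 aaeeHhTt=8 aaeehhTT=8 aaeehhTt=8
AAeeHhTt hits 8/256; gcd=8; 8÷8/256÷8 = 1/32

P(AAeeHhTt) = 1/32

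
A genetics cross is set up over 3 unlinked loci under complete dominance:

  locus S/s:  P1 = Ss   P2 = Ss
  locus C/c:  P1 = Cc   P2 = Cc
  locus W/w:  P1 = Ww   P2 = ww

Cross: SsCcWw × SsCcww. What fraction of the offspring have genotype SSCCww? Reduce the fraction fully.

P(SSCCww) = 1/32

SsCcWw gametes: SCW×1, SCw×1, ScW×1, Scw×1, sCW×1, sCw×1, scW×1, scw×1
SsCcww gametes: SCw×2, Scw×2, sCw×2, scw×2
SsCcWw×SsCcww grid (8·8=64): SSCCWw=2 SSCCww=2 SSCcWw=4 SSCcww=4 SSccWw=2 SSccww=2 SsCCWw=4 SsCCww=4 SsCcWw=8 SsCcww=8 SsccWw=4 Ssccww=4 ssCCWw=2 ssCCww=2 ssCcWw=4 ssCcww=4 ssccWw=2 ssccww=2
SSCCww hits 2/64; gcd=2; 2÷2/64÷2 = 1/32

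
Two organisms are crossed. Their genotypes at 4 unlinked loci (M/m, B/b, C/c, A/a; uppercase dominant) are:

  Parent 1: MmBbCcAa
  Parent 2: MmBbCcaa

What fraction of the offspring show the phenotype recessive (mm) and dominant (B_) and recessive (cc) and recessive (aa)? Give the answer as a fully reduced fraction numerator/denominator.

P(mm B_ cc aa) = 3/128

MmBbCcAa gametes: MBCA×1, MBCa×1, MBcA×1, MBca×1, MbCA×1, MbCa×1, MbcA×1, Mbca×1, mBCA×1, mBCa×1, mBcA×1, mBca×1, mbCA×1, mbCa×1, mbcA×1, mbca×1
MmBbCcaa gametes: MBCa×2, MBca×2, MbCa×2, Mbca×2, mBCa×2, mBca×2, mbCa×2, mbca×2
MmBbCcAa×MmBbCcaa grid (16·16=256): MMBBCCAa=2 MMBBCCaa=2 MMBBCcAa=4 MMBBCcaa=4 MMBBccAa=2 MMBBccaa=2 MMBbCCAa=4 MMBbCCaa=4 MMBbCcAa=8 MMBbCcaa=8 MMBbccAa=4 MMBbccaa=4 MMbbCCAa=2 MMbbCCaa=2 MMbbCcAa=4 MMbbCcaa=4 MMbbccAa=2 MMbbccaa=2 MmBBCCAa=4 MmBBCCaa=4 MmBBCcAa=8 MmBBCcaa=8 MmBBccAa=4 MmBBccaa=4 MmBbCCAa=8 MmBbCCaa=8 MmBbCcAa=16 MmBbCcaa=16 MmBbccAa=8 MmBbccaa=8 MmbbCCAa=4 MmbbCCaa=4 MmbbCcAa=8 MmbbCcaa=8 MmbbccAa=4 Mmbbccaa=4 mmBBCCAa=2 mmBBCCaa=2 mmBBCcAa=4 mmBBCcaa=4 mmBBccAa=2 mmBBccaa=2 mmBbCCAa=4 mmBbCCaa=4 mmBbCcAa=8 mmBbCcaa=8 mmBbccAa=4 mmBbccaa=4 mmbbCCAa=2 mmbbCCaa=2 mmbbCcAa=4 mmbbCcaa=4 mmbbccAa=2 mmbbccaa=2
mm B_ cc aa hits 6/256; gcd=2; 6÷2/256÷2 = 3/128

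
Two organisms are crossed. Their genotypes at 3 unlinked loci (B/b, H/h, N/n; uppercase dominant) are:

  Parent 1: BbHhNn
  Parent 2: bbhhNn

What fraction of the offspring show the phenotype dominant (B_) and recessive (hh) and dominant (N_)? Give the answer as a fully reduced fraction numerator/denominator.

BbHhNn gametes: BHN×1, BHn×1, BhN×1, Bhn×1, bHN×1, bHn×1, bhN×1, bhn×1
bbhhNn gametes: bhN×4, bhn×4
BbHhNn×bbhhNn grid (8·8=64): BbHhNN=4 BbHhNn=8 BbHhnn=4 BbhhNN=4 BbhhNn=8 Bbhhnn=4 bbHhNN=4 bbHhNn=8 bbHhnn=4 bbhhNN=4 bbhhNn=8 bbhhnn=4
B_ hh N_ hits 12/64; gcd=4; 12÷4/64÷4 = 3/16

P(B_ hh N_) = 3/16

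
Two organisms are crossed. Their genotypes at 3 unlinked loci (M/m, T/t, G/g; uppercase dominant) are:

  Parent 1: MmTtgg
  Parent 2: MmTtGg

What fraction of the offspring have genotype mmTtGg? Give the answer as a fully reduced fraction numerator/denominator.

MmTtgg gametes: MTg×2, Mtg×2, mTg×2, mtg×2
MmTtGg gametes: MTG×1, MTg×1, MtG×1, Mtg×1, mTG×1, mTg×1, mtG×1, mtg×1
MmTtgg×MmTtGg grid (8·8=64): MMTTGg=2 MMTTgg=2 MMTtGg=4 MMTtgg=4 MMttGg=2 MMttgg=2 MmTTGg=4 MmTTgg=4 MmTtGg=8 MmTtgg=8 MmttGg=4 Mmttgg=4 mmTTGg=2 mmTTgg=2 mmTtGg=4 mmTtgg=4 mmttGg=2 mmttgg=2
mmTtGg hits 4/64; gcd=4; 4÷4/64÷4 = 1/16

P(mmTtGg) = 1/16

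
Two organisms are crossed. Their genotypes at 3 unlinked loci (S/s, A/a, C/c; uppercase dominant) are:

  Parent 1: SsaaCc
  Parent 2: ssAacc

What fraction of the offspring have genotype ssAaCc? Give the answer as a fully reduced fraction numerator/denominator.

P(ssAaCc) = 1/8

SsaaCc gametes: SaC×2, Sac×2, saC×2, sac×2
ssAacc gametes: sAc×4, sac×4
SsaaCc×ssAacc grid (8·8=64): SsAaCc=8 SsAacc=8 SsaaCc=8 Ssaacc=8 ssAaCc=8 ssAacc=8 ssaaCc=8 ssaacc=8
ssAaCc hits 8/64; gcd=8; 8÷8/64÷8 = 1/8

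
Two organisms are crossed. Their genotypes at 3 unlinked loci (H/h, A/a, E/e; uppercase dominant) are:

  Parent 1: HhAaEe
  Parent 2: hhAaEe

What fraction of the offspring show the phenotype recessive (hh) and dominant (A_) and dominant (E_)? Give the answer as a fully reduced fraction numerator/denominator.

HhAaEe gametes: HAE×1, HAe×1, HaE×1, Hae×1, hAE×1, hAe×1, haE×1, hae×1
hhAaEe gametes: hAE×2, hAe×2, haE×2, hae×2
HhAaEe×hhAaEe grid (8·8=64): HhAAEE=2 HhAAEe=4 HhAAee=2 HhAaEE=4 HhAaEe=8 HhAaee=4 HhaaEE=2 HhaaEe=4 Hhaaee=2 hhAAEE=2 hhAAEe=4 hhAAee=2 hhAaEE=4 hhAaEe=8 hhAaee=4 hhaaEE=2 hhaaEe=4 hhaaee=2
hh A_ E_ hits 18/64; gcd=2; 18÷2/64÷2 = 9/32

P(hh A_ E_) = 9/32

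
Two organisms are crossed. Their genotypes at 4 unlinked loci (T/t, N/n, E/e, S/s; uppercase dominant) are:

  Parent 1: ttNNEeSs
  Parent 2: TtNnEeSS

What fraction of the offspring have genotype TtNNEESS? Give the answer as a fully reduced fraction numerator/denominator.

P(TtNNEESS) = 1/32

ttNNEeSs gametes: tNES×4, tNEs×4, tNeS×4, tNes×4
TtNnEeSS gametes: TNES×2, TNeS×2, TnES×2, TneS×2, tNES×2, tNeS×2, tnES×2, tneS×2
ttNNEeSs×TtNnEeSS grid (16·16=256): TtNNEESS=8 TtNNEESs=8 TtNNEeSS=16 TtNNEeSs=16 TtNNeeSS=8 TtNNeeSs=8 TtNnEESS=8 TtNnEESs=8 TtNnEeSS=16 TtNnEeSs=16 TtNneeSS=8 TtNneeSs=8 ttNNEESS=8 ttNNEESs=8 ttNNEeSS=16 ttNNEeSs=16 ttNNeeSS=8 ttNNeeSs=8 ttNnEESS=8 ttNnEESs=8 ttNnEeSS=16 ttNnEeSs=16 ttNneeSS=8 ttNneeSs=8
TtNNEESS hits 8/256; gcd=8; 8÷8/256÷8 = 1/32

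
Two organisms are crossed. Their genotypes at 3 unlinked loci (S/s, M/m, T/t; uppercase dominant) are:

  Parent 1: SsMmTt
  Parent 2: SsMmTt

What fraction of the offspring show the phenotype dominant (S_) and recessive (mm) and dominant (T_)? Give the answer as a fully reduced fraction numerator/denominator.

P(S_ mm T_) = 9/64

SsMmTt gametes: SMT×1, SMt×1, SmT×1, Smt×1, sMT×1, sMt×1, smT×1, smt×1
SsMmTt gametes: SMT×1, SMt×1, SmT×1, Smt×1, sMT×1, sMt×1, smT×1, smt×1
SsMmTt×SsMmTt grid (8·8=64): SSMMTT=1 SSMMTt=2 SSMMtt=1 SSMmTT=2 SSMmTt=4 SSMmtt=2 SSmmTT=1 SSmmTt=2 SSmmtt=1 SsMMTT=2 SsMMTt=4 SsMMtt=2 SsMmTT=4 SsMmTt=8 SsMmtt=4 SsmmTT=2 SsmmTt=4 Ssmmtt=2 ssMMTT=1 ssMMTt=2 ssMMtt=1 ssMmTT=2 ssMmTt=4 ssMmtt=2 ssmmTT=1 ssmmTt=2 ssmmtt=1
S_ mm T_ hits 9/64; gcd=1; 9÷1/64÷1 = 9/64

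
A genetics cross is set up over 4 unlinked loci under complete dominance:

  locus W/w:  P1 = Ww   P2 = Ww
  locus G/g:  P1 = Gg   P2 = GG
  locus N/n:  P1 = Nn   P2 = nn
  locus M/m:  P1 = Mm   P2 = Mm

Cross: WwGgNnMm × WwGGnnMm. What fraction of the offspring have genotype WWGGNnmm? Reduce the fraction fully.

WwGgNnMm gametes: WGNM×1, WGNm×1, WGnM×1, WGnm×1, WgNM×1, WgNm×1, WgnM×1, Wgnm×1, wGNM×1, wGNm×1, wGnM×1, wGnm×1, wgNM×1, wgNm×1, wgnM×1, wgnm×1
WwGGnnMm gametes: WGnM×4, WGnm×4, wGnM×4, wGnm×4
WwGgNnMm×WwGGnnMm grid (16·16=256): WWGGNnMM=4 WWGGNnMm=8 WWGGNnmm=4 WWGGnnMM=4 WWGGnnMm=8 WWGGnnmm=4 WWGgNnMM=4 WWGgNnMm=8 WWGgNnmm=4 WWGgnnMM=4 WWGgnnMm=8 WWGgnnmm=4 WwGGNnMM=8 WwGGNnMm=16 WwGGNnmm=8 WwGGnnMM=8 WwGGnnMm=16 WwGGnnmm=8 WwGgNnMM=8 WwGgNnMm=16 WwGgNnmm=8 WwGgnnMM=8 WwGgnnMm=16 WwGgnnmm=8 wwGGNnMM=4 wwGGNnMm=8 wwGGNnmm=4 wwGGnnMM=4 wwGGnnMm=8 wwGGnnmm=4 wwGgNnMM=4 wwGgNnMm=8 wwGgNnmm=4 wwGgnnMM=4 wwGgnnMm=8 wwGgnnmm=4
WWGGNnmm hits 4/256; gcd=4; 4÷4/256÷4 = 1/64

P(WWGGNnmm) = 1/64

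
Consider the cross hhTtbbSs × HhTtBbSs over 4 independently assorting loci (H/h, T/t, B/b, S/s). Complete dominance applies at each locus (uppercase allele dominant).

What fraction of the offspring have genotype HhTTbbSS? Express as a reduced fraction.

hhTtbbSs gametes: hTbS×4, hTbs×4, htbS×4, htbs×4
HhTtBbSs gametes: HTBS×1, HTBs×1, HTbS×1, HTbs×1, HtBS×1, HtBs×1, HtbS×1, Htbs×1, hTBS×1, hTBs×1, hTbS×1, hTbs×1, htBS×1, htBs×1, htbS×1, htbs×1
hhTtbbSs×HhTtBbSs grid (16·16=256): HhTTBbSS=4 HhTTBbSs=8 HhTTBbss=4 HhTTbbSS=4 HhTTbbSs=8 HhTTbbss=4 HhTtBbSS=8 HhTtBbSs=16 HhTtBbss=8 HhTtbbSS=8 HhTtbbSs=16 HhTtbbss=8 HhttBbSS=4 HhttBbSs=8 HhttBbss=4 HhttbbSS=4 HhttbbSs=8 Hhttbbss=4 hhTTBbSS=4 hhTTBbSs=8 hhTTBbss=4 hhTTbbSS=4 hhTTbbSs=8 hhTTbbss=4 hhTtBbSS=8 hhTtBbSs=16 hhTtBbss=8 hhTtbbSS=8 hhTtbbSs=16 hhTtbbss=8 hhttBbSS=4 hhttBbSs=8 hhttBbss=4 hhttbbSS=4 hhttbbSs=8 hhttbbss=4
HhTTbbSS hits 4/256; gcd=4; 4÷4/256÷4 = 1/64

P(HhTTbbSS) = 1/64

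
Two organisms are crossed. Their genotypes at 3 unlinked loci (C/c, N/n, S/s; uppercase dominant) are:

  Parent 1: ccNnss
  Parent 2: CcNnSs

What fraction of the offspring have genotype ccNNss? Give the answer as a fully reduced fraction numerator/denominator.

P(ccNNss) = 1/16

ccNnss gametes: cNs×4, cns×4
CcNnSs gametes: CNS×1, CNs×1, CnS×1, Cns×1, cNS×1, cNs×1, cnS×1, cns×1
ccNnss×CcNnSs grid (8·8=64): CcNNSs=4 CcNNss=4 CcNnSs=8 CcNnss=8 CcnnSs=4 Ccnnss=4 ccNNSs=4 ccNNss=4 ccNnSs=8 ccNnss=8 ccnnSs=4 ccnnss=4
ccNNss hits 4/64; gcd=4; 4÷4/64÷4 = 1/16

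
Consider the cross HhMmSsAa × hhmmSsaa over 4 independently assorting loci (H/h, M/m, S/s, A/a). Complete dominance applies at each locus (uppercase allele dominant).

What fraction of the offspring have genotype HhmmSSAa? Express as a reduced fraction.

HhMmSsAa gametes: HMSA×1, HMSa×1, HMsA×1, HMsa×1, HmSA×1, HmSa×1, HmsA×1, Hmsa×1, hMSA×1, hMSa×1, hMsA×1, hMsa×1, hmSA×1, hmSa×1, hmsA×1, hmsa×1
hhmmSsaa gametes: hmSa×8, hmsa×8
HhMmSsAa×hhmmSsaa grid (16·16=256): HhMmSSAa=8 HhMmSSaa=8 HhMmSsAa=16 HhMmSsaa=16 HhMmssAa=8 HhMmssaa=8 HhmmSSAa=8 HhmmSSaa=8 HhmmSsAa=16 HhmmSsaa=16 HhmmssAa=8 Hhmmssaa=8 hhMmSSAa=8 hhMmSSaa=8 hhMmSsAa=16 hhMmSsaa=16 hhMmssAa=8 hhMmssaa=8 hhmmSSAa=8 hhmmSSaa=8 hhmmSsAa=16 hhmmSsaa=16 hhmmssAa=8 hhmmssaa=8
HhmmSSAa hits 8/256; gcd=8; 8÷8/256÷8 = 1/32

P(HhmmSSAa) = 1/32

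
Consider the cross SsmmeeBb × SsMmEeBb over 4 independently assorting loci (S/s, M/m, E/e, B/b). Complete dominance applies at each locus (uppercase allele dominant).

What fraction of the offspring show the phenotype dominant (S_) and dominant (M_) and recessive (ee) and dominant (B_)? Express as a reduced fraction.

SsmmeeBb gametes: SmeB×4, Smeb×4, smeB×4, smeb×4
SsMmEeBb gametes: SMEB×1, SMEb×1, SMeB×1, SMeb×1, SmEB×1, SmEb×1, SmeB×1, Smeb×1, sMEB×1, sMEb×1, sMeB×1, sMeb×1, smEB×1, smEb×1, smeB×1, smeb×1
SsmmeeBb×SsMmEeBb grid (16·16=256): SSMmEeBB=4 SSMmEeBb=8 SSMmEebb=4 SSMmeeBB=4 SSMmeeBb=8 SSMmeebb=4 SSmmEeBB=4 SSmmEeBb=8 SSmmEebb=4 SSmmeeBB=4 SSmmeeBb=8 SSmmeebb=4 SsMmEeBB=8 SsMmEeBb=16 SsMmEebb=8 SsMmeeBB=8 SsMmeeBb=16 SsMmeebb=8 SsmmEeBB=8 SsmmEeBb=16 SsmmEebb=8 SsmmeeBB=8 SsmmeeBb=16 Ssmmeebb=8 ssMmEeBB=4 ssMmEeBb=8 ssMmEebb=4 ssMmeeBB=4 ssMmeeBb=8 ssMmeebb=4 ssmmEeBB=4 ssmmEeBb=8 ssmmEebb=4 ssmmeeBB=4 ssmmeeBb=8 ssmmeebb=4
S_ M_ ee B_ hits 36/256; gcd=4; 36÷4/256÷4 = 9/64

P(S_ M_ ee B_) = 9/64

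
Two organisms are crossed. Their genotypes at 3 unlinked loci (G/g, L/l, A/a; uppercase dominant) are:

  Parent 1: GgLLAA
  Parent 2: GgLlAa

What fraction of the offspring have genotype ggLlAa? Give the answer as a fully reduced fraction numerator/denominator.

P(ggLlAa) = 1/16

GgLLAA gametes: GLA×4, gLA×4
GgLlAa gametes: GLA×1, GLa×1, GlA×1, Gla×1, gLA×1, gLa×1, glA×1, gla×1
GgLLAA×GgLlAa grid (8·8=64): GGLLAA=4 GGLLAa=4 GGLlAA=4 GGLlAa=4 GgLLAA=8 GgLLAa=8 GgLlAA=8 GgLlAa=8 ggLLAA=4 ggLLAa=4 ggLlAA=4 ggLlAa=4
ggLlAa hits 4/64; gcd=4; 4÷4/64÷4 = 1/16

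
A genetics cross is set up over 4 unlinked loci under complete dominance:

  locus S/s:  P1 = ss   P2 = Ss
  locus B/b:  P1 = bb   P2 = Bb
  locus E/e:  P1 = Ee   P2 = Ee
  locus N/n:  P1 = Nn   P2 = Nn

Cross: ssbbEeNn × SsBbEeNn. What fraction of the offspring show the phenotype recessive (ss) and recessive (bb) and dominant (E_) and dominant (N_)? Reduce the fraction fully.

P(ss bb E_ N_) = 9/64

ssbbEeNn gametes: sbEN×4, sbEn×4, sbeN×4, sben×4
SsBbEeNn gametes: SBEN×1, SBEn×1, SBeN×1, SBen×1, SbEN×1, SbEn×1, SbeN×1, Sben×1, sBEN×1, sBEn×1, sBeN×1, sBen×1, sbEN×1, sbEn×1, sbeN×1, sben×1
ssbbEeNn×SsBbEeNn grid (16·16=256): SsBbEENN=4 SsBbEENn=8 SsBbEEnn=4 SsBbEeNN=8 SsBbEeNn=16 SsBbEenn=8 SsBbeeNN=4 SsBbeeNn=8 SsBbeenn=4 SsbbEENN=4 SsbbEENn=8 SsbbEEnn=4 SsbbEeNN=8 SsbbEeNn=16 SsbbEenn=8 SsbbeeNN=4 SsbbeeNn=8 Ssbbeenn=4 ssBbEENN=4 ssBbEENn=8 ssBbEEnn=4 ssBbEeNN=8 ssBbEeNn=16 ssBbEenn=8 ssBbeeNN=4 ssBbeeNn=8 ssBbeenn=4 ssbbEENN=4 ssbbEENn=8 ssbbEEnn=4 ssbbEeNN=8 ssbbEeNn=16 ssbbEenn=8 ssbbeeNN=4 ssbbeeNn=8 ssbbeenn=4
ss bb E_ N_ hits 36/256; gcd=4; 36÷4/256÷4 = 9/64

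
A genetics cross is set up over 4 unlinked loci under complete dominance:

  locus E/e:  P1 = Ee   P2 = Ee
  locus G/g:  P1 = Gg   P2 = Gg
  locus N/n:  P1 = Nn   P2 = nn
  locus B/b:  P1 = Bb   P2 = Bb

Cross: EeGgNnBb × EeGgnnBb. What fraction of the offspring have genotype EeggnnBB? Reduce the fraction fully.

P(EeggnnBB) = 1/64

EeGgNnBb gametes: EGNB×1, EGNb×1, EGnB×1, EGnb×1, EgNB×1, EgNb×1, EgnB×1, Egnb×1, eGNB×1, eGNb×1, eGnB×1, eGnb×1, egNB×1, egNb×1, egnB×1, egnb×1
EeGgnnBb gametes: EGnB×2, EGnb×2, EgnB×2, Egnb×2, eGnB×2, eGnb×2, egnB×2, egnb×2
EeGgNnBb×EeGgnnBb grid (16·16=256): EEGGNnBB=2 EEGGNnBb=4 EEGGNnbb=2 EEGGnnBB=2 EEGGnnBb=4 EEGGnnbb=2 EEGgNnBB=4 EEGgNnBb=8 EEGgNnbb=4 EEGgnnBB=4 EEGgnnBb=8 EEGgnnbb=4 EEggNnBB=2 EEggNnBb=4 EEggNnbb=2 EEggnnBB=2 EEggnnBb=4 EEggnnbb=2 EeGGNnBB=4 EeGGNnBb=8 EeGGNnbb=4 EeGGnnBB=4 EeGGnnBb=8 EeGGnnbb=4 EeGgNnBB=8 EeGgNnBb=16 EeGgNnbb=8 EeGgnnBB=8 EeGgnnBb=16 EeGgnnbb=8 EeggNnBB=4 EeggNnBb=8 EeggNnbb=4 EeggnnBB=4 EeggnnBb=8 Eeggnnbb=4 eeGGNnBB=2 eeGGNnBb=4 eeGGNnbb=2 eeGGnnBB=2 eeGGnnBb=4 eeGGnnbb=2 eeGgNnBB=4 eeGgNnBb=8 eeGgNnbb=4 eeGgnnBB=4 eeGgnnBb=8 eeGgnnbb=4 eeggNnBB=2 eeggNnBb=4 eeggNnbb=2 eeggnnBB=2 eeggnnBb=4 eeggnnbb=2
EeggnnBB hits 4/256; gcd=4; 4÷4/256÷4 = 1/64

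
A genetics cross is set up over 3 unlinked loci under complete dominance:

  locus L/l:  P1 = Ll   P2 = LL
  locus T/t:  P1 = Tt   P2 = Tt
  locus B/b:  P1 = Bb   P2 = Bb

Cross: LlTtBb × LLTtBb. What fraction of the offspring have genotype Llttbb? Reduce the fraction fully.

LlTtBb gametes: LTB×1, LTb×1, LtB×1, Ltb×1, lTB×1, lTb×1, ltB×1, ltb×1
LLTtBb gametes: LTB×2, LTb×2, LtB×2, Ltb×2
LlTtBb×LLTtBb grid (8·8=64): LLTTBB=2 LLTTBb=4 LLTTbb=2 LLTtBB=4 LLTtBb=8 LLTtbb=4 LLttBB=2 LLttBb=4 LLttbb=2 LlTTBB=2 LlTTBb=4 LlTTbb=2 LlTtBB=4 LlTtBb=8 LlTtbb=4 LlttBB=2 LlttBb=4 Llttbb=2
Llttbb hits 2/64; gcd=2; 2÷2/64÷2 = 1/32

P(Llttbb) = 1/32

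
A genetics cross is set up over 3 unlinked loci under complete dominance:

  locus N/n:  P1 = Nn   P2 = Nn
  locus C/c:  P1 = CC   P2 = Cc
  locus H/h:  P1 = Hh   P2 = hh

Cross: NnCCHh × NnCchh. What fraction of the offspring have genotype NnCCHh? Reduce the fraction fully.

NnCCHh gametes: NCH×2, NCh×2, nCH×2, nCh×2
NnCchh gametes: NCh×2, Nch×2, nCh×2, nch×2
NnCCHh×NnCchh grid (8·8=64): NNCCHh=4 NNCChh=4 NNCcHh=4 NNCchh=4 NnCCHh=8 NnCChh=8 NnCcHh=8 NnCchh=8 nnCCHh=4 nnCChh=4 nnCcHh=4 nnCchh=4
NnCCHh hits 8/64; gcd=8; 8÷8/64÷8 = 1/8

P(NnCCHh) = 1/8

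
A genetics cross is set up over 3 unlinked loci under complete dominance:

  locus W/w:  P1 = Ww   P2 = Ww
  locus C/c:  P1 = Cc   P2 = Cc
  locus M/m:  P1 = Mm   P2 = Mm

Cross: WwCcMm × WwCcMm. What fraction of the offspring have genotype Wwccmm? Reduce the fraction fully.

P(Wwccmm) = 1/32

WwCcMm gametes: WCM×1, WCm×1, WcM×1, Wcm×1, wCM×1, wCm×1, wcM×1, wcm×1
WwCcMm gametes: WCM×1, WCm×1, WcM×1, Wcm×1, wCM×1, wCm×1, wcM×1, wcm×1
WwCcMm×WwCcMm grid (8·8=64): WWCCMM=1 WWCCMm=2 WWCCmm=1 WWCcMM=2 WWCcMm=4 WWCcmm=2 WWccMM=1 WWccMm=2 WWccmm=1 WwCCMM=2 WwCCMm=4 WwCCmm=2 WwCcMM=4 WwCcMm=8 WwCcmm=4 WwccMM=2 WwccMm=4 Wwccmm=2 wwCCMM=1 wwCCMm=2 wwCCmm=1 wwCcMM=2 wwCcMm=4 wwCcmm=2 wwccMM=1 wwccMm=2 wwccmm=1
Wwccmm hits 2/64; gcd=2; 2÷2/64÷2 = 1/32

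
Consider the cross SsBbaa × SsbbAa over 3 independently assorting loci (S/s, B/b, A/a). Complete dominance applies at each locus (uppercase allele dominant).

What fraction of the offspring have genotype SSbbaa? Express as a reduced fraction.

SsBbaa gametes: SBa×2, Sba×2, sBa×2, sba×2
SsbbAa gametes: SbA×2, Sba×2, sbA×2, sba×2
SsBbaa×SsbbAa grid (8·8=64): SSBbAa=4 SSBbaa=4 SSbbAa=4 SSbbaa=4 SsBbAa=8 SsBbaa=8 SsbbAa=8 Ssbbaa=8 ssBbAa=4 ssBbaa=4 ssbbAa=4 ssbbaa=4
SSbbaa hits 4/64; gcd=4; 4÷4/64÷4 = 1/16

P(SSbbaa) = 1/16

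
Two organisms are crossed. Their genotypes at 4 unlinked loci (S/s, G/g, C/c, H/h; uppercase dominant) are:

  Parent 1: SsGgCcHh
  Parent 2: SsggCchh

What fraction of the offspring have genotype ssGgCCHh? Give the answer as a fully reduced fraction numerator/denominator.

SsGgCcHh gametes: SGCH×1, SGCh×1, SGcH×1, SGch×1, SgCH×1, SgCh×1, SgcH×1, Sgch×1, sGCH×1, sGCh×1, sGcH×1, sGch×1, sgCH×1, sgCh×1, sgcH×1, sgch×1
SsggCchh gametes: SgCh×4, Sgch×4, sgCh×4, sgch×4
SsGgCcHh×SsggCchh grid (16·16=256): SSGgCCHh=4 SSGgCChh=4 SSGgCcHh=8 SSGgCchh=8 SSGgccHh=4 SSGgcchh=4 SSggCCHh=4 SSggCChh=4 SSggCcHh=8 SSggCchh=8 SSggccHh=4 SSggcchh=4 SsGgCCHh=8 SsGgCChh=8 SsGgCcHh=16 SsGgCchh=16 SsGgccHh=8 SsGgcchh=8 SsggCCHh=8 SsggCChh=8 SsggCcHh=16 SsggCchh=16 SsggccHh=8 Ssggcchh=8 ssGgCCHh=4 ssGgCChh=4 ssGgCcHh=8 ssGgCchh=8 ssGgccHh=4 ssGgcchh=4 ssggCCHh=4 ssggCChh=4 ssggCcHh=8 ssggCchh=8 ssggccHh=4 ssggcchh=4
ssGgCCHh hits 4/256; gcd=4; 4÷4/256÷4 = 1/64

P(ssGgCCHh) = 1/64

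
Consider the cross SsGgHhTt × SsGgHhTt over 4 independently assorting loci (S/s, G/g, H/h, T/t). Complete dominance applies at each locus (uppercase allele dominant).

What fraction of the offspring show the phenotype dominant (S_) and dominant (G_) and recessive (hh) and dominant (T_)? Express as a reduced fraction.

P(S_ G_ hh T_) = 27/256

SsGgHhTt gametes: SGHT×1, SGHt×1, SGhT×1, SGht×1, SgHT×1, SgHt×1, SghT×1, Sght×1, sGHT×1, sGHt×1, sGhT×1, sGht×1, sgHT×1, sgHt×1, sghT×1, sght×1
SsGgHhTt gametes: SGHT×1, SGHt×1, SGhT×1, SGht×1, SgHT×1, SgHt×1, SghT×1, Sght×1, sGHT×1, sGHt×1, sGhT×1, sGht×1, sgHT×1, sgHt×1, sghT×1, sght×1
SsGgHhTt×SsGgHhTt grid (16·16=256): SSGGHHTT=1 SSGGHHTt=2 SSGGHHtt=1 SSGGHhTT=2 SSGGHhTt=4 SSGGHhtt=2 SSGGhhTT=1 SSGGhhTt=2 SSGGhhtt=1 SSGgHHTT=2 SSGgHHTt=4 SSGgHHtt=2 SSGgHhTT=4 SSGgHhTt=8 SSGgHhtt=4 SSGghhTT=2 SSGghhTt=4 SSGghhtt=2 SSggHHTT=1 SSggHHTt=2 SSggHHtt=1 SSggHhTT=2 SSggHhTt=4 SSggHhtt=2 SSgghhTT=1 SSgghhTt=2 SSgghhtt=1 SsGGHHTT=2 SsGGHHTt=4 SsGGHHtt=2 SsGGHhTT=4 SsGGHhTt=8 SsGGHhtt=4 SsGGhhTT=2 SsGGhhTt=4 SsGGhhtt=2 SsGgHHTT=4 SsGgHHTt=8 SsGgHHtt=4 SsGgHhTT=8 SsGgHhTt=16 SsGgHhtt=8 SsGghhTT=4 SsGghhTt=8 SsGghhtt=4 SsggHHTT=2 SsggHHTt=4 SsggHHtt=2 SsggHhTT=4 SsggHhTt=8 SsggHhtt=4 SsgghhTT=2 SsgghhTt=4 Ssgghhtt=2 ssGGHHTT=1 ssGGHHTt=2 ssGGHHtt=1 ssGGHhTT=2 ssGGHhTt=4 ssGGHhtt=2 ssGGhhTT=1 ssGGhhTt=2 ssGGhhtt=1 ssGgHHTT=2 ssGgHHTt=4 ssGgHHtt=2 ssGgHhTT=4 ssGgHhTt=8 ssGgHhtt=4 ssGghhTT=2 ssGghhTt=4 ssGghhtt=2 ssggHHTT=1 ssggHHTt=2 ssggHHtt=1 ssggHhTT=2 ssggHhTt=4 ssggHhtt=2 ssgghhTT=1 ssgghhTt=2 ssgghhtt=1
S_ G_ hh T_ hits 27/256; gcd=1; 27÷1/256÷1 = 27/256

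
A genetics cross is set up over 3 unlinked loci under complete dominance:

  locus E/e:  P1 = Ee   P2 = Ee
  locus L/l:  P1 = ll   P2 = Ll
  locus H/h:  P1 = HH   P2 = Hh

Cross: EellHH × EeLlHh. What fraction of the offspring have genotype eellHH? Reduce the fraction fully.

P(eellHH) = 1/16

EellHH gametes: ElH×4, elH×4
EeLlHh gametes: ELH×1, ELh×1, ElH×1, Elh×1, eLH×1, eLh×1, elH×1, elh×1
EellHH×EeLlHh grid (8·8=64): EELlHH=4 EELlHh=4 EEllHH=4 EEllHh=4 EeLlHH=8 EeLlHh=8 EellHH=8 EellHh=8 eeLlHH=4 eeLlHh=4 eellHH=4 eellHh=4
eellHH hits 4/64; gcd=4; 4÷4/64÷4 = 1/16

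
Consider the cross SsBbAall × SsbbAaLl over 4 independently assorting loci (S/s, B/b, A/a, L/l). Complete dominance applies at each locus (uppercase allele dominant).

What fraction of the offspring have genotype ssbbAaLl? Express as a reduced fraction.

SsBbAall gametes: SBAl×2, SBal×2, SbAl×2, Sbal×2, sBAl×2, sBal×2, sbAl×2, sbal×2
SsbbAaLl gametes: SbAL×2, SbAl×2, SbaL×2, Sbal×2, sbAL×2, sbAl×2, sbaL×2, sbal×2
SsBbAall×SsbbAaLl grid (16·16=256): SSBbAALl=4 SSBbAAll=4 SSBbAaLl=8 SSBbAall=8 SSBbaaLl=4 SSBbaall=4 SSbbAALl=4 SSbbAAll=4 SSbbAaLl=8 SSbbAall=8 SSbbaaLl=4 SSbbaall=4 SsBbAALl=8 SsBbAAll=8 SsBbAaLl=16 SsBbAall=16 SsBbaaLl=8 SsBbaall=8 SsbbAALl=8 SsbbAAll=8 SsbbAaLl=16 SsbbAall=16 SsbbaaLl=8 Ssbbaall=8 ssBbAALl=4 ssBbAAll=4 ssBbAaLl=8 ssBbAall=8 ssBbaaLl=4 ssBbaall=4 ssbbAALl=4 ssbbAAll=4 ssbbAaLl=8 ssbbAall=8 ssbbaaLl=4 ssbbaall=4
ssbbAaLl hits 8/256; gcd=8; 8÷8/256÷8 = 1/32

P(ssbbAaLl) = 1/32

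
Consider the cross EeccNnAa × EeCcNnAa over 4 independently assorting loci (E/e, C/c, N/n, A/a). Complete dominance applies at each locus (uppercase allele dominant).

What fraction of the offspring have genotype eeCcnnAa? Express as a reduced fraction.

P(eeCcnnAa) = 1/64

EeccNnAa gametes: EcNA×2, EcNa×2, EcnA×2, Ecna×2, ecNA×2, ecNa×2, ecnA×2, ecna×2
EeCcNnAa gametes: ECNA×1, ECNa×1, ECnA×1, ECna×1, EcNA×1, EcNa×1, EcnA×1, Ecna×1, eCNA×1, eCNa×1, eCnA×1, eCna×1, ecNA×1, ecNa×1, ecnA×1, ecna×1
EeccNnAa×EeCcNnAa grid (16·16=256): EECcNNAA=2 EECcNNAa=4 EECcNNaa=2 EECcNnAA=4 EECcNnAa=8 EECcNnaa=4 EECcnnAA=2 EECcnnAa=4 EECcnnaa=2 EEccNNAA=2 EEccNNAa=4 EEccNNaa=2 EEccNnAA=4 EEccNnAa=8 EEccNnaa=4 EEccnnAA=2 EEccnnAa=4 EEccnnaa=2 EeCcNNAA=4 EeCcNNAa=8 EeCcNNaa=4 EeCcNnAA=8 EeCcNnAa=16 EeCcNnaa=8 EeCcnnAA=4 EeCcnnAa=8 EeCcnnaa=4 EeccNNAA=4 EeccNNAa=8 EeccNNaa=4 EeccNnAA=8 EeccNnAa=16 EeccNnaa=8 EeccnnAA=4 EeccnnAa=8 Eeccnnaa=4 eeCcNNAA=2 eeCcNNAa=4 eeCcNNaa=2 eeCcNnAA=4 eeCcNnAa=8 eeCcNnaa=4 eeCcnnAA=2 eeCcnnAa=4 eeCcnnaa=2 eeccNNAA=2 eeccNNAa=4 eeccNNaa=2 eeccNnAA=4 eeccNnAa=8 eeccNnaa=4 eeccnnAA=2 eeccnnAa=4 eeccnnaa=2
eeCcnnAa hits 4/256; gcd=4; 4÷4/256÷4 = 1/64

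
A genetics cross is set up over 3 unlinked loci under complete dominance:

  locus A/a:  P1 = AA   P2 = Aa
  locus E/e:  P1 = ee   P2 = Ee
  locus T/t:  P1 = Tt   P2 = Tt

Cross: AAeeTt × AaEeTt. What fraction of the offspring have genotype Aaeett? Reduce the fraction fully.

P(Aaeett) = 1/16

AAeeTt gametes: AeT×4, Aet×4
AaEeTt gametes: AET×1, AEt×1, AeT×1, Aet×1, aET×1, aEt×1, aeT×1, aet×1
AAeeTt×AaEeTt grid (8·8=64): AAEeTT=4 AAEeTt=8 AAEett=4 AAeeTT=4 AAeeTt=8 AAeett=4 AaEeTT=4 AaEeTt=8 AaEett=4 AaeeTT=4 AaeeTt=8 Aaeett=4
Aaeett hits 4/64; gcd=4; 4÷4/64÷4 = 1/16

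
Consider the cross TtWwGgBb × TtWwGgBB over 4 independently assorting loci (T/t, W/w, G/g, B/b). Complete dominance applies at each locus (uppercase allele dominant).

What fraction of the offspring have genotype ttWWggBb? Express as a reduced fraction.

TtWwGgBb gametes: TWGB×1, TWGb×1, TWgB×1, TWgb×1, TwGB×1, TwGb×1, TwgB×1, Twgb×1, tWGB×1, tWGb×1, tWgB×1, tWgb×1, twGB×1, twGb×1, twgB×1, twgb×1
TtWwGgBB gametes: TWGB×2, TWgB×2, TwGB×2, TwgB×2, tWGB×2, tWgB×2, twGB×2, twgB×2
TtWwGgBb×TtWwGgBB grid (16·16=256): TTWWGGBB=2 TTWWGGBb=2 TTWWGgBB=4 TTWWGgBb=4 TTWWggBB=2 TTWWggBb=2 TTWwGGBB=4 TTWwGGBb=4 TTWwGgBB=8 TTWwGgBb=8 TTWwggBB=4 TTWwggBb=4 TTwwGGBB=2 TTwwGGBb=2 TTwwGgBB=4 TTwwGgBb=4 TTwwggBB=2 TTwwggBb=2 TtWWGGBB=4 TtWWGGBb=4 TtWWGgBB=8 TtWWGgBb=8 TtWWggBB=4 TtWWggBb=4 TtWwGGBB=8 TtWwGGBb=8 TtWwGgBB=16 TtWwGgBb=16 TtWwggBB=8 TtWwggBb=8 TtwwGGBB=4 TtwwGGBb=4 TtwwGgBB=8 TtwwGgBb=8 TtwwggBB=4 TtwwggBb=4 ttWWGGBB=2 ttWWGGBb=2 ttWWGgBB=4 ttWWGgBb=4 ttWWggBB=2 ttWWggBb=2 ttWwGGBB=4 ttWwGGBb=4 ttWwGgBB=8 ttWwGgBb=8 ttWwggBB=4 ttWwggBb=4 ttwwGGBB=2 ttwwGGBb=2 ttwwGgBB=4 ttwwGgBb=4 ttwwggBB=2 ttwwggBb=2
ttWWggBb hits 2/256; gcd=2; 2÷2/256÷2 = 1/128

P(ttWWggBb) = 1/128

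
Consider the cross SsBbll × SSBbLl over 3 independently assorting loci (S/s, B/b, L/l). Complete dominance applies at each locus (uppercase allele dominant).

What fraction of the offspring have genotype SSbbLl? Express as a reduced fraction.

P(SSbbLl) = 1/16

SsBbll gametes: SBl×2, Sbl×2, sBl×2, sbl×2
SSBbLl gametes: SBL×2, SBl×2, SbL×2, Sbl×2
SsBbll×SSBbLl grid (8·8=64): SSBBLl=4 SSBBll=4 SSBbLl=8 SSBbll=8 SSbbLl=4 SSbbll=4 SsBBLl=4 SsBBll=4 SsBbLl=8 SsBbll=8 SsbbLl=4 Ssbbll=4
SSbbLl hits 4/64; gcd=4; 4÷4/64÷4 = 1/16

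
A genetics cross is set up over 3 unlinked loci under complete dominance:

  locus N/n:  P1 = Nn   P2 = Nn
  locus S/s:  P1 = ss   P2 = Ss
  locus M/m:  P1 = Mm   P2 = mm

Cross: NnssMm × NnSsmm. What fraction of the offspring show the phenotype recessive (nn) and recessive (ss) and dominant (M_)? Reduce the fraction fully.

P(nn ss M_) = 1/16

NnssMm gametes: NsM×2, Nsm×2, nsM×2, nsm×2
NnSsmm gametes: NSm×2, Nsm×2, nSm×2, nsm×2
NnssMm×NnSsmm grid (8·8=64): NNSsMm=4 NNSsmm=4 NNssMm=4 NNssmm=4 NnSsMm=8 NnSsmm=8 NnssMm=8 Nnssmm=8 nnSsMm=4 nnSsmm=4 nnssMm=4 nnssmm=4
nn ss M_ hits 4/64; gcd=4; 4÷4/64÷4 = 1/16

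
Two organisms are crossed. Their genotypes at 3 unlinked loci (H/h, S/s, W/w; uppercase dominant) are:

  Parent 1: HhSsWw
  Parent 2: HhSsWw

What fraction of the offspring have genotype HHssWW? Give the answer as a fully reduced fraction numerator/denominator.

HhSsWw gametes: HSW×1, HSw×1, HsW×1, Hsw×1, hSW×1, hSw×1, hsW×1, hsw×1
HhSsWw gametes: HSW×1, HSw×1, HsW×1, Hsw×1, hSW×1, hSw×1, hsW×1, hsw×1
HhSsWw×HhSsWw grid (8·8=64): HHSSWW=1 HHSSWw=2 HHSSww=1 HHSsWW=2 HHSsWw=4 HHSsww=2 HHssWW=1 HHssWw=2 HHssww=1 HhSSWW=2 HhSSWw=4 HhSSww=2 HhSsWW=4 HhSsWw=8 HhSsww=4 HhssWW=2 HhssWw=4 Hhssww=2 hhSSWW=1 hhSSWw=2 hhSSww=1 hhSsWW=2 hhSsWw=4 hhSsww=2 hhssWW=1 hhssWw=2 hhssww=1
HHssWW hits 1/64; gcd=1; 1÷1/64÷1 = 1/64

P(HHssWW) = 1/64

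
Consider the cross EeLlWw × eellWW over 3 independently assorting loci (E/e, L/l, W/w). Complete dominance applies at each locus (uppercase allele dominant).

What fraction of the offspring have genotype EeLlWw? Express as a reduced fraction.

P(EeLlWw) = 1/8

EeLlWw gametes: ELW×1, ELw×1, ElW×1, Elw×1, eLW×1, eLw×1, elW×1, elw×1
eellWW gametes: elW×8
EeLlWw×eellWW grid (8·8=64): EeLlWW=8 EeLlWw=8 EellWW=8 EellWw=8 eeLlWW=8 eeLlWw=8 eellWW=8 eellWw=8
EeLlWw hits 8/64; gcd=8; 8÷8/64÷8 = 1/8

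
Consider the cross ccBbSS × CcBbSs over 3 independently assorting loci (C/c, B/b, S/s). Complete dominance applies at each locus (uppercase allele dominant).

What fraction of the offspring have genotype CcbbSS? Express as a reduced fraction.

P(CcbbSS) = 1/16

ccBbSS gametes: cBS×4, cbS×4
CcBbSs gametes: CBS×1, CBs×1, CbS×1, Cbs×1, cBS×1, cBs×1, cbS×1, cbs×1
ccBbSS×CcBbSs grid (8·8=64): CcBBSS=4 CcBBSs=4 CcBbSS=8 CcBbSs=8 CcbbSS=4 CcbbSs=4 ccBBSS=4 ccBBSs=4 ccBbSS=8 ccBbSs=8 ccbbSS=4 ccbbSs=4
CcbbSS hits 4/64; gcd=4; 4÷4/64÷4 = 1/16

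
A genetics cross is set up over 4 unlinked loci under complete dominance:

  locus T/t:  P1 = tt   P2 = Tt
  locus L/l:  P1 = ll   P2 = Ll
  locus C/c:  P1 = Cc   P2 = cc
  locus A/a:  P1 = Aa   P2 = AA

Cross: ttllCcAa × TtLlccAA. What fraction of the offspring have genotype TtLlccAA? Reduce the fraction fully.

P(TtLlccAA) = 1/16

ttllCcAa gametes: tlCA×4, tlCa×4, tlcA×4, tlca×4
TtLlccAA gametes: TLcA×4, TlcA×4, tLcA×4, tlcA×4
ttllCcAa×TtLlccAA grid (16·16=256): TtLlCcAA=16 TtLlCcAa=16 TtLlccAA=16 TtLlccAa=16 TtllCcAA=16 TtllCcAa=16 TtllccAA=16 TtllccAa=16 ttLlCcAA=16 ttLlCcAa=16 ttLlccAA=16 ttLlccAa=16 ttllCcAA=16 ttllCcAa=16 ttllccAA=16 ttllccAa=16
TtLlccAA hits 16/256; gcd=16; 16÷16/256÷16 = 1/16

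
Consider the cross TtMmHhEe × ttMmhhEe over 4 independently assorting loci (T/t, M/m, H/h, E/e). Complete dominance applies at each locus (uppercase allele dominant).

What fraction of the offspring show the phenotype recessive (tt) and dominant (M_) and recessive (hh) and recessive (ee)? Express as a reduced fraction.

P(tt M_ hh ee) = 3/64

TtMmHhEe gametes: TMHE×1, TMHe×1, TMhE×1, TMhe×1, TmHE×1, TmHe×1, TmhE×1, Tmhe×1, tMHE×1, tMHe×1, tMhE×1, tMhe×1, tmHE×1, tmHe×1, tmhE×1, tmhe×1
ttMmhhEe gametes: tMhE×4, tMhe×4, tmhE×4, tmhe×4
TtMmHhEe×ttMmhhEe grid (16·16=256): TtMMHhEE=4 TtMMHhEe=8 TtMMHhee=4 TtMMhhEE=4 TtMMhhEe=8 TtMMhhee=4 TtMmHhEE=8 TtMmHhEe=16 TtMmHhee=8 TtMmhhEE=8 TtMmhhEe=16 TtMmhhee=8 TtmmHhEE=4 TtmmHhEe=8 TtmmHhee=4 TtmmhhEE=4 TtmmhhEe=8 Ttmmhhee=4 ttMMHhEE=4 ttMMHhEe=8 ttMMHhee=4 ttMMhhEE=4 ttMMhhEe=8 ttMMhhee=4 ttMmHhEE=8 ttMmHhEe=16 ttMmHhee=8 ttMmhhEE=8 ttMmhhEe=16 ttMmhhee=8 ttmmHhEE=4 ttmmHhEe=8 ttmmHhee=4 ttmmhhEE=4 ttmmhhEe=8 ttmmhhee=4
tt M_ hh ee hits 12/256; gcd=4; 12÷4/256÷4 = 3/64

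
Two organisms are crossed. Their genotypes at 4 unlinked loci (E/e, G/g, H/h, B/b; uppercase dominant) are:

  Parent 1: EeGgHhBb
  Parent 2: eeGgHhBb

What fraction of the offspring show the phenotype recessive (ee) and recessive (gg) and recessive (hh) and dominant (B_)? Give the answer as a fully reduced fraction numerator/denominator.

P(ee gg hh B_) = 3/128

EeGgHhBb gametes: EGHB×1, EGHb×1, EGhB×1, EGhb×1, EgHB×1, EgHb×1, EghB×1, Eghb×1, eGHB×1, eGHb×1, eGhB×1, eGhb×1, egHB×1, egHb×1, eghB×1, eghb×1
eeGgHhBb gametes: eGHB×2, eGHb×2, eGhB×2, eGhb×2, egHB×2, egHb×2, eghB×2, eghb×2
EeGgHhBb×eeGgHhBb grid (16·16=256): EeGGHHBB=2 EeGGHHBb=4 EeGGHHbb=2 EeGGHhBB=4 EeGGHhBb=8 EeGGHhbb=4 EeGGhhBB=2 EeGGhhBb=4 EeGGhhbb=2 EeGgHHBB=4 EeGgHHBb=8 EeGgHHbb=4 EeGgHhBB=8 EeGgHhBb=16 EeGgHhbb=8 EeGghhBB=4 EeGghhBb=8 EeGghhbb=4 EeggHHBB=2 EeggHHBb=4 EeggHHbb=2 EeggHhBB=4 EeggHhBb=8 EeggHhbb=4 EegghhBB=2 EegghhBb=4 Eegghhbb=2 eeGGHHBB=2 eeGGHHBb=4 eeGGHHbb=2 eeGGHhBB=4 eeGGHhBb=8 eeGGHhbb=4 eeGGhhBB=2 eeGGhhBb=4 eeGGhhbb=2 eeGgHHBB=4 eeGgHHBb=8 eeGgHHbb=4 eeGgHhBB=8 eeGgHhBb=16 eeGgHhbb=8 eeGghhBB=4 eeGghhBb=8 eeGghhbb=4 eeggHHBB=2 eeggHHBb=4 eeggHHbb=2 eeggHhBB=4 eeggHhBb=8 eeggHhbb=4 eegghhBB=2 eegghhBb=4 eegghhbb=2
ee gg hh B_ hits 6/256; gcd=2; 6÷2/256÷2 = 3/128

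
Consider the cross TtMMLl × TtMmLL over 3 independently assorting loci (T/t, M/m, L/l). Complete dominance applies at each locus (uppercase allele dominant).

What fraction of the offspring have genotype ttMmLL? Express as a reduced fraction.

TtMMLl gametes: TML×2, TMl×2, tML×2, tMl×2
TtMmLL gametes: TML×2, TmL×2, tML×2, tmL×2
TtMMLl×TtMmLL grid (8·8=64): TTMMLL=4 TTMMLl=4 TTMmLL=4 TTMmLl=4 TtMMLL=8 TtMMLl=8 TtMmLL=8 TtMmLl=8 ttMMLL=4 ttMMLl=4 ttMmLL=4 ttMmLl=4
ttMmLL hits 4/64; gcd=4; 4÷4/64÷4 = 1/16

P(ttMmLL) = 1/16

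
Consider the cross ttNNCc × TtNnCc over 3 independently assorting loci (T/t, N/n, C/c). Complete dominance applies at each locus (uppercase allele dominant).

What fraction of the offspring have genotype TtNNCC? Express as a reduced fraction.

P(TtNNCC) = 1/16

ttNNCc gametes: tNC×4, tNc×4
TtNnCc gametes: TNC×1, TNc×1, TnC×1, Tnc×1, tNC×1, tNc×1, tnC×1, tnc×1
ttNNCc×TtNnCc grid (8·8=64): TtNNCC=4 TtNNCc=8 TtNNcc=4 TtNnCC=4 TtNnCc=8 TtNncc=4 ttNNCC=4 ttNNCc=8 ttNNcc=4 ttNnCC=4 ttNnCc=8 ttNncc=4
TtNNCC hits 4/64; gcd=4; 4÷4/64÷4 = 1/16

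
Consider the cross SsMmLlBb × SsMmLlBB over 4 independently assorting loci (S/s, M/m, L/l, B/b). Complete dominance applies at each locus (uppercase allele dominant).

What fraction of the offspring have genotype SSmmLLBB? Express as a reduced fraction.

P(SSmmLLBB) = 1/128

SsMmLlBb gametes: SMLB×1, SMLb×1, SMlB×1, SMlb×1, SmLB×1, SmLb×1, SmlB×1, Smlb×1, sMLB×1, sMLb×1, sMlB×1, sMlb×1, smLB×1, smLb×1, smlB×1, smlb×1
SsMmLlBB gametes: SMLB×2, SMlB×2, SmLB×2, SmlB×2, sMLB×2, sMlB×2, smLB×2, smlB×2
SsMmLlBb×SsMmLlBB grid (16·16=256): SSMMLLBB=2 SSMMLLBb=2 SSMMLlBB=4 SSMMLlBb=4 SSMMllBB=2 SSMMllBb=2 SSMmLLBB=4 SSMmLLBb=4 SSMmLlBB=8 SSMmLlBb=8 SSMmllBB=4 SSMmllBb=4 SSmmLLBB=2 SSmmLLBb=2 SSmmLlBB=4 SSmmLlBb=4 SSmmllBB=2 SSmmllBb=2 SsMMLLBB=4 SsMMLLBb=4 SsMMLlBB=8 SsMMLlBb=8 SsMMllBB=4 SsMMllBb=4 SsMmLLBB=8 SsMmLLBb=8 SsMmLlBB=16 SsMmLlBb=16 SsMmllBB=8 SsMmllBb=8 SsmmLLBB=4 SsmmLLBb=4 SsmmLlBB=8 SsmmLlBb=8 SsmmllBB=4 SsmmllBb=4 ssMMLLBB=2 ssMMLLBb=2 ssMMLlBB=4 ssMMLlBb=4 ssMMllBB=2 ssMMllBb=2 ssMmLLBB=4 ssMmLLBb=4 ssMmLlBB=8 ssMmLlBb=8 ssMmllBB=4 ssMmllBb=4 ssmmLLBB=2 ssmmLLBb=2 ssmmLlBB=4 ssmmLlBb=4 ssmmllBB=2 ssmmllBb=2
SSmmLLBB hits 2/256; gcd=2; 2÷2/256÷2 = 1/128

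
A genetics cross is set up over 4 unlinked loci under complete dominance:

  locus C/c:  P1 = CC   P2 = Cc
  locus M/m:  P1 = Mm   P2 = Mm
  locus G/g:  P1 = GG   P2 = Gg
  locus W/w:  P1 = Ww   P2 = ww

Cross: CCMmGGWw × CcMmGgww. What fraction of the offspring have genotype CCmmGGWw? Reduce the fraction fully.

CCMmGGWw gametes: CMGW×4, CMGw×4, CmGW×4, CmGw×4
CcMmGgww gametes: CMGw×2, CMgw×2, CmGw×2, Cmgw×2, cMGw×2, cMgw×2, cmGw×2, cmgw×2
CCMmGGWw×CcMmGgww grid (16·16=256): CCMMGGWw=8 CCMMGGww=8 CCMMGgWw=8 CCMMGgww=8 CCMmGGWw=16 CCMmGGww=16 CCMmGgWw=16 CCMmGgww=16 CCmmGGWw=8 CCmmGGww=8 CCmmGgWw=8 CCmmGgww=8 CcMMGGWw=8 CcMMGGww=8 CcMMGgWw=8 CcMMGgww=8 CcMmGGWw=16 CcMmGGww=16 CcMmGgWw=16 CcMmGgww=16 CcmmGGWw=8 CcmmGGww=8 CcmmGgWw=8 CcmmGgww=8
CCmmGGWw hits 8/256; gcd=8; 8÷8/256÷8 = 1/32

P(CCmmGGWw) = 1/32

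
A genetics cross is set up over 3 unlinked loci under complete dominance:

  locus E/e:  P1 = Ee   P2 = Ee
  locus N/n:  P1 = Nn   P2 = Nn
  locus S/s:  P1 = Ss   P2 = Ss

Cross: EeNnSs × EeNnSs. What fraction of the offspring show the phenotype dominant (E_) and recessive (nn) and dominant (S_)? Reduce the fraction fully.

P(E_ nn S_) = 9/64

EeNnSs gametes: ENS×1, ENs×1, EnS×1, Ens×1, eNS×1, eNs×1, enS×1, ens×1
EeNnSs gametes: ENS×1, ENs×1, EnS×1, Ens×1, eNS×1, eNs×1, enS×1, ens×1
EeNnSs×EeNnSs grid (8·8=64): EENNSS=1 EENNSs=2 EENNss=1 EENnSS=2 EENnSs=4 EENnss=2 EEnnSS=1 EEnnSs=2 EEnnss=1 EeNNSS=2 EeNNSs=4 EeNNss=2 EeNnSS=4 EeNnSs=8 EeNnss=4 EennSS=2 EennSs=4 Eennss=2 eeNNSS=1 eeNNSs=2 eeNNss=1 eeNnSS=2 eeNnSs=4 eeNnss=2 eennSS=1 eennSs=2 eennss=1
E_ nn S_ hits 9/64; gcd=1; 9÷1/64÷1 = 9/64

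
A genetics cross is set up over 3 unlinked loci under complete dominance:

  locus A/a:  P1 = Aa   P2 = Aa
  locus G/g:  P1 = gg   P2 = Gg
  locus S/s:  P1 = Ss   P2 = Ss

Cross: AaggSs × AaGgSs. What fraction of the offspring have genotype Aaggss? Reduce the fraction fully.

P(Aaggss) = 1/16

AaggSs gametes: AgS×2, Ags×2, agS×2, ags×2
AaGgSs gametes: AGS×1, AGs×1, AgS×1, Ags×1, aGS×1, aGs×1, agS×1, ags×1
AaggSs×AaGgSs grid (8·8=64): AAGgSS=2 AAGgSs=4 AAGgss=2 AAggSS=2 AAggSs=4 AAggss=2 AaGgSS=4 AaGgSs=8 AaGgss=4 AaggSS=4 AaggSs=8 Aaggss=4 aaGgSS=2 aaGgSs=4 aaGgss=2 aaggSS=2 aaggSs=4 aaggss=2
Aaggss hits 4/64; gcd=4; 4÷4/64÷4 = 1/16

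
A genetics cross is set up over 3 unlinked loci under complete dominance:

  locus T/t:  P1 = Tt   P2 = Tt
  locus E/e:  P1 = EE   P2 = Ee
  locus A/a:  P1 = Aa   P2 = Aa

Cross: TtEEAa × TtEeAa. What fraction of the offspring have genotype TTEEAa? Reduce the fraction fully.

TtEEAa gametes: TEA×2, TEa×2, tEA×2, tEa×2
TtEeAa gametes: TEA×1, TEa×1, TeA×1, Tea×1, tEA×1, tEa×1, teA×1, tea×1
TtEEAa×TtEeAa grid (8·8=64): TTEEAA=2 TTEEAa=4 TTEEaa=2 TTEeAA=2 TTEeAa=4 TTEeaa=2 TtEEAA=4 TtEEAa=8 TtEEaa=4 TtEeAA=4 TtEeAa=8 TtEeaa=4 ttEEAA=2 ttEEAa=4 ttEEaa=2 ttEeAA=2 ttEeAa=4 ttEeaa=2
TTEEAa hits 4/64; gcd=4; 4÷4/64÷4 = 1/16

P(TTEEAa) = 1/16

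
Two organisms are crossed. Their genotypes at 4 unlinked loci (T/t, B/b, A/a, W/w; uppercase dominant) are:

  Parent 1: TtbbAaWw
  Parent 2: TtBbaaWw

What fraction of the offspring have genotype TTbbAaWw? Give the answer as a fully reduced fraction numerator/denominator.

P(TTbbAaWw) = 1/32

TtbbAaWw gametes: TbAW×2, TbAw×2, TbaW×2, Tbaw×2, tbAW×2, tbAw×2, tbaW×2, tbaw×2
TtBbaaWw gametes: TBaW×2, TBaw×2, TbaW×2, Tbaw×2, tBaW×2, tBaw×2, tbaW×2, tbaw×2
TtbbAaWw×TtBbaaWw grid (16·16=256): TTBbAaWW=4 TTBbAaWw=8 TTBbAaww=4 TTBbaaWW=4 TTBbaaWw=8 TTBbaaww=4 TTbbAaWW=4 TTbbAaWw=8 TTbbAaww=4 TTbbaaWW=4 TTbbaaWw=8 TTbbaaww=4 TtBbAaWW=8 TtBbAaWw=16 TtBbAaww=8 TtBbaaWW=8 TtBbaaWw=16 TtBbaaww=8 TtbbAaWW=8 TtbbAaWw=16 TtbbAaww=8 TtbbaaWW=8 TtbbaaWw=16 Ttbbaaww=8 ttBbAaWW=4 ttBbAaWw=8 ttBbAaww=4 ttBbaaWW=4 ttBbaaWw=8 ttBbaaww=4 ttbbAaWW=4 ttbbAaWw=8 ttbbAaww=4 ttbbaaWW=4 ttbbaaWw=8 ttbbaaww=4
TTbbAaWw hits 8/256; gcd=8; 8÷8/256÷8 = 1/32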